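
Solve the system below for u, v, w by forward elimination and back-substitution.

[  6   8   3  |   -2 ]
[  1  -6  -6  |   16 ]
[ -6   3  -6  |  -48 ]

(4, -4, 2)

Forward elimination on [A|b]:
R2 <- R2 - (1/6)*R1:  [     0  -22/3  -13/2   49/3 ]
R3 <- R3 - (-1)*R1:  [   0   11   -3  -50 ]
R3 <- R3 - (-3/2)*R2:  [     0      0  -51/4  -51/2 ]
Row echelon form:
[ 6      8      3  |     -2 ]
[ 0  -22/3  -13/2  |   49/3 ]
[ 0      0  -51/4  |  -51/2 ]
Back-substitution:
w = (-51/2) / (-51/4) = 2
v = (49/3 - (-13/2)*(2)) / (-22/3) = -4
u = (-2 - (8)*(-4) - (3)*(2)) / 6 = 4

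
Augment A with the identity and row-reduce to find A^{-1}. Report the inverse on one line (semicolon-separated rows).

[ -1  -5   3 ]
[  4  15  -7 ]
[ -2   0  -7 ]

Gauss-Jordan on [A | I]:
R1 <- (1/-1)*R1:  [  1   5  -3  |  -1   0   0 ]
R2 <- R2 - (4)*R1:  [  0  -5   5  |   4   1   0 ]
R3 <- R3 - (-2)*R1:  [   0   10  -13  |   -2    0    1 ]
R2 <- (1/-5)*R2:  [    0     1    -1  |  -4/5  -1/5     0 ]
R1 <- R1 - (5)*R2:  [ 1  0  2  |  3  1  0 ]
R3 <- R3 - (10)*R2:  [  0   0  -3  |   6   2   1 ]
R3 <- (1/-3)*R3:  [    0     0     1  |    -2  -2/3  -1/3 ]
R1 <- R1 - (2)*R3:  [   1    0    0  |    7  7/3  2/3 ]
R2 <- R2 - (-1)*R3:  [      0       1       0  |   -14/5  -13/15    -1/3 ]
Right block of [I | A^{-1}] is the inverse:
[     7     7/3   2/3 ]
[ -14/5  -13/15  -1/3 ]
[    -2    -2/3  -1/3 ]

inverse = [7 7/3 2/3; -14/5 -13/15 -1/3; -2 -2/3 -1/3]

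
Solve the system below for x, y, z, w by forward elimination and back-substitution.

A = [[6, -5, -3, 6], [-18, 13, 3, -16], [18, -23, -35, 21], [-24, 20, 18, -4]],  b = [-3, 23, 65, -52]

(2, 3, -4, -2)

Forward elimination on [A|b]:
R2 <- R2 - (-3)*R1:  [  0  -2  -6   2  14 ]
R3 <- R3 - (3)*R1:  [   0   -8  -26    3   74 ]
R4 <- R4 - (-4)*R1:  [   0    0    6   20  -64 ]
R3 <- R3 - (4)*R2:  [  0   0  -2  -5  18 ]
R4 <- R4 - (-3)*R3:  [   0    0    0    5  -10 ]
Row echelon form:
[ 6  -5  -3   6  |   -3 ]
[ 0  -2  -6   2  |   14 ]
[ 0   0  -2  -5  |   18 ]
[ 0   0   0   5  |  -10 ]
Back-substitution:
w = (-10) / 5 = -2
z = (18 - (-5)*(-2)) / -2 = -4
y = (14 - (-6)*(-4) - (2)*(-2)) / -2 = 3
x = (-3 - (-5)*(3) - (-3)*(-4) - (6)*(-2)) / 6 = 2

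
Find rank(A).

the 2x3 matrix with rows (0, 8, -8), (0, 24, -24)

Row reduction:
R2 <- R2 - (3)*R1:  [ 0  0  0 ]
Row echelon form:
[ 0  8  -8 ]
[ 0  0   0 ]
Nonzero rows / pivot columns: 1

rank(A) = 1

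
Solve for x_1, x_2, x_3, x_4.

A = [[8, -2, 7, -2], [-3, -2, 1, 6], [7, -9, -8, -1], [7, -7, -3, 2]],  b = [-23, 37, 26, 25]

(-2, -4, -1, 4)

Forward elimination on [A|b]:
R2 <- R2 - (-3/8)*R1:  [     0  -11/4   29/8   21/4  227/8 ]
R3 <- R3 - (7/8)*R1:  [      0   -29/4  -113/8     3/4   369/8 ]
R4 <- R4 - (7/8)*R1:  [     0  -21/4  -73/8   15/4  361/8 ]
R3 <- R3 - (29/11)*R2:  [       0        0  -521/22  -144/11  -631/22 ]
R4 <- R4 - (21/11)*R2:  [       0        0  -353/22   -69/11  -199/22 ]
R4 <- R4 - (353/521)*R3:  [        0         0         0  1353/521  5412/521 ]
Row echelon form:
[ 8     -2        7        -2  |       -23 ]
[ 0  -11/4     29/8      21/4  |     227/8 ]
[ 0      0  -521/22   -144/11  |   -631/22 ]
[ 0      0        0  1353/521  |  5412/521 ]
Back-substitution:
x_4 = (5412/521) / (1353/521) = 4
x_3 = (-631/22 - (-144/11)*(4)) / (-521/22) = -1
x_2 = (227/8 - (29/8)*(-1) - (21/4)*(4)) / (-11/4) = -4
x_1 = (-23 - (-2)*(-4) - (7)*(-1) - (-2)*(4)) / 8 = -2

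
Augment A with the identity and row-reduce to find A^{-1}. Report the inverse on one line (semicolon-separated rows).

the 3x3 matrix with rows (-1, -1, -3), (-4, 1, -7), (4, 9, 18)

Gauss-Jordan on [A | I]:
R1 <- (1/-1)*R1:  [  1   1   3  |  -1   0   0 ]
R2 <- R2 - (-4)*R1:  [  0   5   5  |  -4   1   0 ]
R3 <- R3 - (4)*R1:  [ 0  5  6  |  4  0  1 ]
R2 <- (1/5)*R2:  [    0     1     1  |  -4/5   1/5     0 ]
R1 <- R1 - (1)*R2:  [    1     0     2  |  -1/5  -1/5     0 ]
R3 <- R3 - (5)*R2:  [  0   0   1  |   8  -1   1 ]
R1 <- R1 - (2)*R3:  [     1      0      0  |  -81/5    9/5     -2 ]
R2 <- R2 - (1)*R3:  [     0      1      0  |  -44/5    6/5     -1 ]
Right block of [I | A^{-1}] is the inverse:
[ -81/5  9/5  -2 ]
[ -44/5  6/5  -1 ]
[     8   -1   1 ]

inverse = [-81/5 9/5 -2; -44/5 6/5 -1; 8 -1 1]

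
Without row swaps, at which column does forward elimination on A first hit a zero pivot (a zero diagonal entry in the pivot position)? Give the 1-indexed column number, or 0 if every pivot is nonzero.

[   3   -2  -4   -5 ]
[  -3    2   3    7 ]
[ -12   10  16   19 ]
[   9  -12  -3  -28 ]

first zero-pivot column = 2

Naive forward elimination:
R2 <- R2 - (-1)*R1:  [  0   0  -1   2 ]
R3 <- R3 - (-4)*R1:  [  0   2   0  -1 ]
R4 <- R4 - (3)*R1:  [   0   -6    9  -13 ]
Matrix at this point:
[ 3  -2  -4   -5 ]
[ 0   0  -1    2 ]
[ 0   2   0   -1 ]
[ 0  -6   9  -13 ]
Pivot entry (2,2) is zero but row 3 has 2 in column 2 -> naive elimination stops; a row interchange (e.g. R2 <-> R3) would be required here.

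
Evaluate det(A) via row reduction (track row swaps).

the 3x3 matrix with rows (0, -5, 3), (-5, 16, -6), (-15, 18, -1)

det(A) = 25

Forward elimination:
R1 <-> R2   (pivot in column 1 was zero)
[  -5  16  -6 ]
[   0  -5   3 ]
[ -15  18  -1 ]
R3 <- R3 - (3)*R1:  [   0  -30   17 ]
R3 <- R3 - (6)*R2:  [  0   0  -1 ]
Upper-triangular form:
[ -5  16  -6 ]
[  0  -5   3 ]
[  0   0  -1 ]
det(A) = (-1)^1 * (-5) * (-5) * (-1) = 25  (1 row swap -> sign -1)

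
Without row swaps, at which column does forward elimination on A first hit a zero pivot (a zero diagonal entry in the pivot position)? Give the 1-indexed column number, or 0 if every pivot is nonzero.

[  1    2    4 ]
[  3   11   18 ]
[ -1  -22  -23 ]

Naive forward elimination:
R2 <- R2 - (3)*R1:  [ 0  5  6 ]
R3 <- R3 - (-1)*R1:  [   0  -20  -19 ]
R3 <- R3 - (-4)*R2:  [ 0  0  5 ]
All pivots nonzero; naive elimination completes without hitting a zero pivot.

first zero-pivot column = 0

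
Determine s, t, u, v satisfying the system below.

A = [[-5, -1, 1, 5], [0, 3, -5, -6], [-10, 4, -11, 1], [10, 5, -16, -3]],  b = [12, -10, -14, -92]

(-3, 3, 5, -1)

Forward elimination on [A|b]:
R3 <- R3 - (2)*R1:  [   0    6  -13   -9  -38 ]
R4 <- R4 - (-2)*R1:  [   0    3  -14    7  -68 ]
R3 <- R3 - (2)*R2:  [   0    0   -3    3  -18 ]
R4 <- R4 - (1)*R2:  [   0    0   -9   13  -58 ]
R4 <- R4 - (3)*R3:  [  0   0   0   4  -4 ]
Row echelon form:
[ -5  -1   1   5  |   12 ]
[  0   3  -5  -6  |  -10 ]
[  0   0  -3   3  |  -18 ]
[  0   0   0   4  |   -4 ]
Back-substitution:
v = (-4) / 4 = -1
u = (-18 - (3)*(-1)) / -3 = 5
t = (-10 - (-5)*(5) - (-6)*(-1)) / 3 = 3
s = (12 - (-1)*(3) - (1)*(5) - (5)*(-1)) / -5 = -3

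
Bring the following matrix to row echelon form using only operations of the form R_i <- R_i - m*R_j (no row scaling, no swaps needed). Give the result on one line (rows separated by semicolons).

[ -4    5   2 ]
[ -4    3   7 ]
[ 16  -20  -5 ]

REF = [-4 5 2; 0 -2 5; 0 0 3]

Forward elimination:
R2 <- R2 - (1)*R1:  [  0  -2   5 ]
R3 <- R3 - (-4)*R1:  [ 0  0  3 ]
Row echelon form:
[ -4   5  2 ]
[  0  -2  5 ]
[  0   0  3 ]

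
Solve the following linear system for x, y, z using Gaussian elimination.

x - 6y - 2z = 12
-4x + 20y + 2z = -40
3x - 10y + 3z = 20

(0, -2, 0)

Forward elimination on [A|b]:
R2 <- R2 - (-4)*R1:  [  0  -4  -6   8 ]
R3 <- R3 - (3)*R1:  [   0    8    9  -16 ]
R3 <- R3 - (-2)*R2:  [  0   0  -3   0 ]
Row echelon form:
[ 1  -6  -2  |  12 ]
[ 0  -4  -6  |   8 ]
[ 0   0  -3  |   0 ]
Back-substitution:
z = (0) / -3 = 0
y = (8 - (-6)*(0)) / -4 = -2
x = (12 - (-6)*(-2) - (-2)*(0)) / 1 = 0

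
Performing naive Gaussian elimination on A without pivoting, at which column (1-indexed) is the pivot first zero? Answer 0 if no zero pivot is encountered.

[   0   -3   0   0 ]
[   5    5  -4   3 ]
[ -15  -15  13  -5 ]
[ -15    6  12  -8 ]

first zero-pivot column = 1

Naive forward elimination:
Pivot entry (1,1) is zero but row 2 has 5 in column 1 -> naive elimination stops; a row interchange (e.g. R1 <-> R2) would be required here.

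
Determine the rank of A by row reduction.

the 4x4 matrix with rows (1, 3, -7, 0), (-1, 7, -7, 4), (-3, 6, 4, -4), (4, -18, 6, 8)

rank(A) = 3

Row reduction:
R2 <- R2 - (-1)*R1:  [   0   10  -14    4 ]
R3 <- R3 - (-3)*R1:  [   0   15  -17   -4 ]
R4 <- R4 - (4)*R1:  [   0  -30   34    8 ]
R3 <- R3 - (3/2)*R2:  [   0    0    4  -10 ]
R4 <- R4 - (-3)*R2:  [  0   0  -8  20 ]
R4 <- R4 - (-2)*R3:  [ 0  0  0  0 ]
Row echelon form:
[ 1   3   -7    0 ]
[ 0  10  -14    4 ]
[ 0   0    4  -10 ]
[ 0   0    0    0 ]
Nonzero rows / pivot columns: 3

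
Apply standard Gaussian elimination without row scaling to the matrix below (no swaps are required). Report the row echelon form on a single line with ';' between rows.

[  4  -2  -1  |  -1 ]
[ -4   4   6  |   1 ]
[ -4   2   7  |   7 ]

Forward elimination:
R2 <- R2 - (-1)*R1:  [ 0  2  5  0 ]
R3 <- R3 - (-1)*R1:  [ 0  0  6  6 ]
Row echelon form:
[ 4  -2  -1  |  -1 ]
[ 0   2   5  |   0 ]
[ 0   0   6  |   6 ]

REF = [4 -2 -1 -1; 0 2 5 0; 0 0 6 6]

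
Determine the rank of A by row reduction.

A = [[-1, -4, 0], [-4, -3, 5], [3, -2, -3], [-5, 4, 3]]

Row reduction:
R2 <- R2 - (4)*R1:  [  0  13   5 ]
R3 <- R3 - (-3)*R1:  [   0  -14   -3 ]
R4 <- R4 - (5)*R1:  [  0  24   3 ]
R3 <- R3 - (-14/13)*R2:  [     0      0  31/13 ]
R4 <- R4 - (24/13)*R2:  [      0       0  -81/13 ]
R4 <- R4 - (-81/31)*R3:  [ 0  0  0 ]
Row echelon form:
[ -1  -4      0 ]
[  0  13      5 ]
[  0   0  31/13 ]
[  0   0      0 ]
Nonzero rows / pivot columns: 3

rank(A) = 3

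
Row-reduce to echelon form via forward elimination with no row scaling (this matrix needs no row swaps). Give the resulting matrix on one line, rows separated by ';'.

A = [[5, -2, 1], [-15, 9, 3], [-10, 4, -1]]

Forward elimination:
R2 <- R2 - (-3)*R1:  [ 0  3  6 ]
R3 <- R3 - (-2)*R1:  [ 0  0  1 ]
Row echelon form:
[ 5  -2  1 ]
[ 0   3  6 ]
[ 0   0  1 ]

REF = [5 -2 1; 0 3 6; 0 0 1]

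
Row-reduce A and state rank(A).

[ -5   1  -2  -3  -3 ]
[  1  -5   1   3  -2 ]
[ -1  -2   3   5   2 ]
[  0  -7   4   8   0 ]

Row reduction:
R2 <- R2 - (-1/5)*R1:  [     0  -24/5    3/5   12/5  -13/5 ]
R3 <- R3 - (1/5)*R1:  [     0  -11/5   17/5   28/5   13/5 ]
R3 <- R3 - (11/24)*R2:  [     0      0   25/8    9/2  91/24 ]
R4 <- R4 - (35/24)*R2:  [     0      0   25/8    9/2  91/24 ]
R4 <- R4 - (1)*R3:  [ 0  0  0  0  0 ]
Row echelon form:
[ -5      1    -2    -3     -3 ]
[  0  -24/5   3/5  12/5  -13/5 ]
[  0      0  25/8   9/2  91/24 ]
[  0      0     0     0      0 ]
Nonzero rows / pivot columns: 3

rank(A) = 3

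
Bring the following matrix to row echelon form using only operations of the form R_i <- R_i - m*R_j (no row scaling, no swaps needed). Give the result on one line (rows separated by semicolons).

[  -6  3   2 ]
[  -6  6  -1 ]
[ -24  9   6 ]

Forward elimination:
R2 <- R2 - (1)*R1:  [  0   3  -3 ]
R3 <- R3 - (4)*R1:  [  0  -3  -2 ]
R3 <- R3 - (-1)*R2:  [  0   0  -5 ]
Row echelon form:
[ -6  3   2 ]
[  0  3  -3 ]
[  0  0  -5 ]

REF = [-6 3 2; 0 3 -3; 0 0 -5]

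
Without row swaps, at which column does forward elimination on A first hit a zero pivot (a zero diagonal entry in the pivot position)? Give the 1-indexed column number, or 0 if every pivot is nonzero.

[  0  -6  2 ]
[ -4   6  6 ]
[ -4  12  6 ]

first zero-pivot column = 1

Naive forward elimination:
Pivot entry (1,1) is zero but row 2 has -4 in column 1 -> naive elimination stops; a row interchange (e.g. R1 <-> R2) would be required here.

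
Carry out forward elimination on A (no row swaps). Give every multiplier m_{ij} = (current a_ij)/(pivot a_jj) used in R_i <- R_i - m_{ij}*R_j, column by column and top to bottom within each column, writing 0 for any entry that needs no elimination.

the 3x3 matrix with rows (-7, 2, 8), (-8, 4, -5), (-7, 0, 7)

Forward elimination:
R2 <- R2 - (8/7)*R1:  [     0   12/7  -99/7 ]
R3 <- R3 - (1)*R1:  [  0  -2  -1 ]
R3 <- R3 - (-7/6)*R2:  [     0      0  -35/2 ]
Multipliers (in order of application): m_{21} = 8/7, m_{31} = 1, m_{32} = -7/6

multipliers: 8/7, 1, -7/6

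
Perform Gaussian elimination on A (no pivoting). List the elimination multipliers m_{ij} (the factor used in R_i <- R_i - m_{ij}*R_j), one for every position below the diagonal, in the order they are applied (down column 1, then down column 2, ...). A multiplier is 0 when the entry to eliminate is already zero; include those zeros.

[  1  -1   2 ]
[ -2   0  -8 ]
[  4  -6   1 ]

multipliers: -2, 4, 1

Forward elimination:
R2 <- R2 - (-2)*R1:  [  0  -2  -4 ]
R3 <- R3 - (4)*R1:  [  0  -2  -7 ]
R3 <- R3 - (1)*R2:  [  0   0  -3 ]
Multipliers (in order of application): m_{21} = -2, m_{31} = 4, m_{32} = 1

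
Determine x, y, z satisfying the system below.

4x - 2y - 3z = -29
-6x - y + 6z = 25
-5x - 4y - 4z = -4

Forward elimination on [A|b]:
R2 <- R2 - (-3/2)*R1:  [     0     -4    3/2  -37/2 ]
R3 <- R3 - (-5/4)*R1:  [      0   -13/2   -31/4  -161/4 ]
R3 <- R3 - (13/8)*R2:  [       0        0  -163/16  -163/16 ]
Row echelon form:
[ 4  -2       -3  |      -29 ]
[ 0  -4      3/2  |    -37/2 ]
[ 0   0  -163/16  |  -163/16 ]
Back-substitution:
z = (-163/16) / (-163/16) = 1
y = (-37/2 - (3/2)*(1)) / -4 = 5
x = (-29 - (-2)*(5) - (-3)*(1)) / 4 = -4

(-4, 5, 1)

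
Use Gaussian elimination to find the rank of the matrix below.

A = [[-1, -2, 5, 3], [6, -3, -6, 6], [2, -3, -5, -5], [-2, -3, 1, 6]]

rank(A) = 4

Row reduction:
R2 <- R2 - (-6)*R1:  [   0  -15   24   24 ]
R3 <- R3 - (-2)*R1:  [  0  -7   5   1 ]
R4 <- R4 - (2)*R1:  [  0   1  -9   0 ]
R3 <- R3 - (7/15)*R2:  [     0      0  -31/5  -51/5 ]
R4 <- R4 - (-1/15)*R2:  [     0      0  -37/5    8/5 ]
R4 <- R4 - (37/31)*R3:  [      0       0       0  427/31 ]
Row echelon form:
[ -1   -2      5       3 ]
[  0  -15     24      24 ]
[  0    0  -31/5   -51/5 ]
[  0    0      0  427/31 ]
Nonzero rows / pivot columns: 4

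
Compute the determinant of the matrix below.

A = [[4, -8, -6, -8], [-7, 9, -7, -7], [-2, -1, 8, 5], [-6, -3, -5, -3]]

Forward elimination:
R2 <- R2 - (-7/4)*R1:  [     0     -5  -35/2    -21 ]
R3 <- R3 - (-1/2)*R1:  [  0  -5   5   1 ]
R4 <- R4 - (-3/2)*R1:  [   0  -15  -14  -15 ]
R3 <- R3 - (1)*R2:  [    0     0  45/2    22 ]
R4 <- R4 - (3)*R2:  [    0     0  77/2    48 ]
R4 <- R4 - (77/45)*R3:  [      0       0       0  466/45 ]
Upper-triangular form:
[ 4  -8     -6      -8 ]
[ 0  -5  -35/2     -21 ]
[ 0   0   45/2      22 ]
[ 0   0      0  466/45 ]
det(A) = (-1)^0 * (4) * (-5) * (45/2) * (466/45) = -4660  (0 row swaps -> sign +1)

det(A) = -4660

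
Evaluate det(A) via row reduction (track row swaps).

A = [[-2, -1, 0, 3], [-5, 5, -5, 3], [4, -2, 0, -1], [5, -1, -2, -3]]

det(A) = -73

Forward elimination:
R2 <- R2 - (5/2)*R1:  [    0  15/2    -5  -9/2 ]
R3 <- R3 - (-2)*R1:  [  0  -4   0   5 ]
R4 <- R4 - (-5/2)*R1:  [    0  -7/2    -2   9/2 ]
R3 <- R3 - (-8/15)*R2:  [    0     0  -8/3  13/5 ]
R4 <- R4 - (-7/15)*R2:  [     0      0  -13/3   12/5 ]
R4 <- R4 - (13/8)*R3:  [      0       0       0  -73/40 ]
Upper-triangular form:
[ -2    -1     0       3 ]
[  0  15/2    -5    -9/2 ]
[  0     0  -8/3    13/5 ]
[  0     0     0  -73/40 ]
det(A) = (-1)^0 * (-2) * (15/2) * (-8/3) * (-73/40) = -73  (0 row swaps -> sign +1)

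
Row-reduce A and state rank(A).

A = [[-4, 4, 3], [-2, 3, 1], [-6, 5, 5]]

rank(A) = 2

Row reduction:
R2 <- R2 - (1/2)*R1:  [    0     1  -1/2 ]
R3 <- R3 - (3/2)*R1:  [   0   -1  1/2 ]
R3 <- R3 - (-1)*R2:  [ 0  0  0 ]
Row echelon form:
[ -4  4     3 ]
[  0  1  -1/2 ]
[  0  0     0 ]
Nonzero rows / pivot columns: 2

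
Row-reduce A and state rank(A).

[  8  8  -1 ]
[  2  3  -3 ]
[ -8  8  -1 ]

Row reduction:
R2 <- R2 - (1/4)*R1:  [     0      1  -11/4 ]
R3 <- R3 - (-1)*R1:  [  0  16  -2 ]
R3 <- R3 - (16)*R2:  [  0   0  42 ]
Row echelon form:
[ 8  8     -1 ]
[ 0  1  -11/4 ]
[ 0  0     42 ]
Nonzero rows / pivot columns: 3

rank(A) = 3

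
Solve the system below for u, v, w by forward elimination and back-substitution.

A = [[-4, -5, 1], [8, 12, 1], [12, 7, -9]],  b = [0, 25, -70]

(-5, 5, 5)

Forward elimination on [A|b]:
R2 <- R2 - (-2)*R1:  [  0   2   3  25 ]
R3 <- R3 - (-3)*R1:  [   0   -8   -6  -70 ]
R3 <- R3 - (-4)*R2:  [  0   0   6  30 ]
Row echelon form:
[ -4  -5  1  |   0 ]
[  0   2  3  |  25 ]
[  0   0  6  |  30 ]
Back-substitution:
w = (30) / 6 = 5
v = (25 - (3)*(5)) / 2 = 5
u = (0 - (-5)*(5) - (1)*(5)) / -4 = -5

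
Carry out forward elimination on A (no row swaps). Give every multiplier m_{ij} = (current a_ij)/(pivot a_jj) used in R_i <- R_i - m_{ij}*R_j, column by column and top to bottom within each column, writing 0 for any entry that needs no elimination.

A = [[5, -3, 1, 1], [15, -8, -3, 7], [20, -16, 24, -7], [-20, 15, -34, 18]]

multipliers: 3, 4, -4, -4, 3, 3

Forward elimination:
R2 <- R2 - (3)*R1:  [  0   1  -6   4 ]
R3 <- R3 - (4)*R1:  [   0   -4   20  -11 ]
R4 <- R4 - (-4)*R1:  [   0    3  -30   22 ]
R3 <- R3 - (-4)*R2:  [  0   0  -4   5 ]
R4 <- R4 - (3)*R2:  [   0    0  -12   10 ]
R4 <- R4 - (3)*R3:  [  0   0   0  -5 ]
Multipliers (in order of application): m_{21} = 3, m_{31} = 4, m_{41} = -4, m_{32} = -4, m_{42} = 3, m_{43} = 3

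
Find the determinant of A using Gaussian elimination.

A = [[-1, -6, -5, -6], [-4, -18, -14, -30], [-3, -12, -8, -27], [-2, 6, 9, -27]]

det(A) = -36

Forward elimination:
R2 <- R2 - (4)*R1:  [  0   6   6  -6 ]
R3 <- R3 - (3)*R1:  [  0   6   7  -9 ]
R4 <- R4 - (2)*R1:  [   0   18   19  -15 ]
R3 <- R3 - (1)*R2:  [  0   0   1  -3 ]
R4 <- R4 - (3)*R2:  [ 0  0  1  3 ]
R4 <- R4 - (1)*R3:  [ 0  0  0  6 ]
Upper-triangular form:
[ -1  -6  -5  -6 ]
[  0   6   6  -6 ]
[  0   0   1  -3 ]
[  0   0   0   6 ]
det(A) = (-1)^0 * (-1) * (6) * (1) * (6) = -36  (0 row swaps -> sign +1)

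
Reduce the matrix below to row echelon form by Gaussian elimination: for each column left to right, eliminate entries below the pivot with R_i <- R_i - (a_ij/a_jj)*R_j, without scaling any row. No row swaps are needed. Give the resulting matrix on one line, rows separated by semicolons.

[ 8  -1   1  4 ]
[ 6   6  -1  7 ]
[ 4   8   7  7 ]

Forward elimination:
R2 <- R2 - (3/4)*R1:  [    0  27/4  -7/4     4 ]
R3 <- R3 - (1/2)*R1:  [    0  17/2  13/2     5 ]
R3 <- R3 - (34/27)*R2:  [      0       0  235/27   -1/27 ]
Row echelon form:
[ 8    -1       1      4 ]
[ 0  27/4    -7/4      4 ]
[ 0     0  235/27  -1/27 ]

REF = [8 -1 1 4; 0 27/4 -7/4 4; 0 0 235/27 -1/27]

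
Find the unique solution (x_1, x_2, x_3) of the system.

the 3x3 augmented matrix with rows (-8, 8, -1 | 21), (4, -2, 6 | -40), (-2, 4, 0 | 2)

(-3, -1, -5)

Forward elimination on [A|b]:
R2 <- R2 - (-1/2)*R1:  [     0      2   11/2  -59/2 ]
R3 <- R3 - (1/4)*R1:  [     0      2    1/4  -13/4 ]
R3 <- R3 - (1)*R2:  [     0      0  -21/4  105/4 ]
Row echelon form:
[ -8  8     -1  |     21 ]
[  0  2   11/2  |  -59/2 ]
[  0  0  -21/4  |  105/4 ]
Back-substitution:
x_3 = (105/4) / (-21/4) = -5
x_2 = (-59/2 - (11/2)*(-5)) / 2 = -1
x_1 = (21 - (8)*(-1) - (-1)*(-5)) / -8 = -3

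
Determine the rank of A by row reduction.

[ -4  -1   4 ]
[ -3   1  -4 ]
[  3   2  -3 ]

Row reduction:
R2 <- R2 - (3/4)*R1:  [   0  7/4   -7 ]
R3 <- R3 - (-3/4)*R1:  [   0  5/4    0 ]
R3 <- R3 - (5/7)*R2:  [ 0  0  5 ]
Row echelon form:
[ -4   -1   4 ]
[  0  7/4  -7 ]
[  0    0   5 ]
Nonzero rows / pivot columns: 3

rank(A) = 3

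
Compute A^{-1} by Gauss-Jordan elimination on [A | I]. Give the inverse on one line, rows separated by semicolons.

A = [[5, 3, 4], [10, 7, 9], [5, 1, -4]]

inverse = [37/30 -8/15 1/30; -17/6 4/3 1/6; 5/6 -1/3 -1/6]

Gauss-Jordan on [A | I]:
R1 <- (1/5)*R1:  [   1  3/5  4/5  |  1/5    0    0 ]
R2 <- R2 - (10)*R1:  [  0   1   1  |  -2   1   0 ]
R3 <- R3 - (5)*R1:  [  0  -2  -8  |  -1   0   1 ]
R1 <- R1 - (3/5)*R2:  [    1     0   1/5  |   7/5  -3/5     0 ]
R3 <- R3 - (-2)*R2:  [  0   0  -6  |  -5   2   1 ]
R3 <- (1/-6)*R3:  [    0     0     1  |   5/6  -1/3  -1/6 ]
R1 <- R1 - (1/5)*R3:  [     1      0      0  |  37/30  -8/15   1/30 ]
R2 <- R2 - (1)*R3:  [     0      1      0  |  -17/6    4/3    1/6 ]
Right block of [I | A^{-1}] is the inverse:
[ 37/30  -8/15  1/30 ]
[ -17/6    4/3   1/6 ]
[   5/6   -1/3  -1/6 ]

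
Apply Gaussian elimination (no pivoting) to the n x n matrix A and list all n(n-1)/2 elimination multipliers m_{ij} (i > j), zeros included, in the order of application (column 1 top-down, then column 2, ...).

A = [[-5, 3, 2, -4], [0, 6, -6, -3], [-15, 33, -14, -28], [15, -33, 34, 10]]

multipliers: 0, 3, -3, 4, -4, 4

Forward elimination:
R2: entry in column 1 is already 0 -> m_{21} = 0 (no row operation needed)
R3 <- R3 - (3)*R1:  [   0   24  -20  -16 ]
R4 <- R4 - (-3)*R1:  [   0  -24   40   -2 ]
R3 <- R3 - (4)*R2:  [  0   0   4  -4 ]
R4 <- R4 - (-4)*R2:  [   0    0   16  -14 ]
R4 <- R4 - (4)*R3:  [ 0  0  0  2 ]
Multipliers (in order of application): m_{21} = 0, m_{31} = 3, m_{41} = -3, m_{32} = 4, m_{42} = -4, m_{43} = 4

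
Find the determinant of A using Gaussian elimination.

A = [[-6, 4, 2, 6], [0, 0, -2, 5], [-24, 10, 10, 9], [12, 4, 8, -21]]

Forward elimination:
R3 <- R3 - (4)*R1:  [   0   -6    2  -15 ]
R4 <- R4 - (-2)*R1:  [  0  12  12  -9 ]
R2 <-> R3   (pivot in column 2 was zero)
[ -6   4   2    6 ]
[  0  -6   2  -15 ]
[  0   0  -2    5 ]
[  0  12  12   -9 ]
R4 <- R4 - (-2)*R2:  [   0    0   16  -39 ]
R4 <- R4 - (-8)*R3:  [ 0  0  0  1 ]
Upper-triangular form:
[ -6   4   2    6 ]
[  0  -6   2  -15 ]
[  0   0  -2    5 ]
[  0   0   0    1 ]
det(A) = (-1)^1 * (-6) * (-6) * (-2) * (1) = 72  (1 row swap -> sign -1)

det(A) = 72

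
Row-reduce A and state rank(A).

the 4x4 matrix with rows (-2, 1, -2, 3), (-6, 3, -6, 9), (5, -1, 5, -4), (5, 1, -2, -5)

Row reduction:
R2 <- R2 - (3)*R1:  [ 0  0  0  0 ]
R3 <- R3 - (-5/2)*R1:  [   0  3/2    0  7/2 ]
R4 <- R4 - (-5/2)*R1:  [   0  7/2   -7  5/2 ]
R2 <-> R3   (pivot in column 2 was zero)
[ -2    1  -2    3 ]
[  0  3/2   0  7/2 ]
[  0    0   0    0 ]
[  0  7/2  -7  5/2 ]
R4 <- R4 - (7/3)*R2:  [     0      0     -7  -17/3 ]
R3 <-> R4   (pivot in column 3 was zero)
[ -2    1  -2      3 ]
[  0  3/2   0    7/2 ]
[  0    0  -7  -17/3 ]
[  0    0   0      0 ]
Row echelon form:
[ -2    1  -2      3 ]
[  0  3/2   0    7/2 ]
[  0    0  -7  -17/3 ]
[  0    0   0      0 ]
Nonzero rows / pivot columns: 3

rank(A) = 3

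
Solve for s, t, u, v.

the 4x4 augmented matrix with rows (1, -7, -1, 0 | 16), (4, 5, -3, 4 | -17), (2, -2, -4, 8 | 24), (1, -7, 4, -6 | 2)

Forward elimination on [A|b]:
R2 <- R2 - (4)*R1:  [   0   33    1    4  -81 ]
R3 <- R3 - (2)*R1:  [  0  12  -2   8  -8 ]
R4 <- R4 - (1)*R1:  [   0    0    5   -6  -14 ]
R3 <- R3 - (4/11)*R2:  [      0       0  -26/11   72/11  236/11 ]
R4 <- R4 - (-55/26)*R3:  [      0       0       0  102/13  408/13 ]
Row echelon form:
[ 1  -7      -1       0  |      16 ]
[ 0  33       1       4  |     -81 ]
[ 0   0  -26/11   72/11  |  236/11 ]
[ 0   0       0  102/13  |  408/13 ]
Back-substitution:
v = (408/13) / (102/13) = 4
u = (236/11 - (72/11)*(4)) / (-26/11) = 2
t = (-81 - (1)*(2) - (4)*(4)) / 33 = -3
s = (16 - (-7)*(-3) - (-1)*(2)) / 1 = -3

(-3, -3, 2, 4)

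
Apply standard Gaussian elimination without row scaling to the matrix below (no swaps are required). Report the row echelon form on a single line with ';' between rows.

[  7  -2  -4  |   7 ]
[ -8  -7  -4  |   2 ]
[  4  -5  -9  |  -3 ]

REF = [7 -2 -4 7; 0 -65/7 -60/7 10; 0 0 -41/13 -145/13]

Forward elimination:
R2 <- R2 - (-8/7)*R1:  [     0  -65/7  -60/7     10 ]
R3 <- R3 - (4/7)*R1:  [     0  -27/7  -47/7     -7 ]
R3 <- R3 - (27/65)*R2:  [       0        0   -41/13  -145/13 ]
Row echelon form:
[ 7     -2      -4  |        7 ]
[ 0  -65/7   -60/7  |       10 ]
[ 0      0  -41/13  |  -145/13 ]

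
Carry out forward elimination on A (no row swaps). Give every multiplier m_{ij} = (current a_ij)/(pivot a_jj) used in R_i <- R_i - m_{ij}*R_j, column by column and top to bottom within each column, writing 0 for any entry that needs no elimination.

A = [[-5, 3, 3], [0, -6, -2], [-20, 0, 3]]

multipliers: 0, 4, 2

Forward elimination:
R2: entry in column 1 is already 0 -> m_{21} = 0 (no row operation needed)
R3 <- R3 - (4)*R1:  [   0  -12   -9 ]
R3 <- R3 - (2)*R2:  [  0   0  -5 ]
Multipliers (in order of application): m_{21} = 0, m_{31} = 4, m_{32} = 2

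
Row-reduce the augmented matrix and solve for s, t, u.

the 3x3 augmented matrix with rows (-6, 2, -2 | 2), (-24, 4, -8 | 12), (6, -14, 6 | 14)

(-1, -1, 1)

Forward elimination on [A|b]:
R2 <- R2 - (4)*R1:  [  0  -4   0   4 ]
R3 <- R3 - (-1)*R1:  [   0  -12    4   16 ]
R3 <- R3 - (3)*R2:  [ 0  0  4  4 ]
Row echelon form:
[ -6   2  -2  |  2 ]
[  0  -4   0  |  4 ]
[  0   0   4  |  4 ]
Back-substitution:
u = (4) / 4 = 1
t = (4) / -4 = -1
s = (2 - (2)*(-1) - (-2)*(1)) / -6 = -1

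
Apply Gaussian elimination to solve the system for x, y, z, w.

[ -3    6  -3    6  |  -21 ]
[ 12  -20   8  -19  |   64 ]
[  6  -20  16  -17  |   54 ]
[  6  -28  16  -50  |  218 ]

(-5, -4, -4, -4)

Forward elimination on [A|b]:
R2 <- R2 - (-4)*R1:  [   0    4   -4    5  -20 ]
R3 <- R3 - (-2)*R1:  [  0  -8  10  -5  12 ]
R4 <- R4 - (-2)*R1:  [   0  -16   10  -38  176 ]
R3 <- R3 - (-2)*R2:  [   0    0    2    5  -28 ]
R4 <- R4 - (-4)*R2:  [   0    0   -6  -18   96 ]
R4 <- R4 - (-3)*R3:  [  0   0   0  -3  12 ]
Row echelon form:
[ -3  6  -3   6  |  -21 ]
[  0  4  -4   5  |  -20 ]
[  0  0   2   5  |  -28 ]
[  0  0   0  -3  |   12 ]
Back-substitution:
w = (12) / -3 = -4
z = (-28 - (5)*(-4)) / 2 = -4
y = (-20 - (-4)*(-4) - (5)*(-4)) / 4 = -4
x = (-21 - (6)*(-4) - (-3)*(-4) - (6)*(-4)) / -3 = -5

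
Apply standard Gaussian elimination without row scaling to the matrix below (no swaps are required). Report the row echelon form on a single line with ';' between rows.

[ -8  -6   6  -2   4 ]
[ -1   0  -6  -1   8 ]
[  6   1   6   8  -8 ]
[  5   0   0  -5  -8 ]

Forward elimination:
R2 <- R2 - (1/8)*R1:  [     0    3/4  -27/4   -3/4   15/2 ]
R3 <- R3 - (-3/4)*R1:  [    0  -7/2  21/2  13/2    -5 ]
R4 <- R4 - (-5/8)*R1:  [     0  -15/4   15/4  -25/4  -11/2 ]
R3 <- R3 - (-14/3)*R2:  [   0    0  -21    3   30 ]
R4 <- R4 - (-5)*R2:  [   0    0  -30  -10   32 ]
R4 <- R4 - (10/7)*R3:  [      0       0       0  -100/7   -76/7 ]
Row echelon form:
[ -8   -6      6      -2      4 ]
[  0  3/4  -27/4    -3/4   15/2 ]
[  0    0    -21       3     30 ]
[  0    0      0  -100/7  -76/7 ]

REF = [-8 -6 6 -2 4; 0 3/4 -27/4 -3/4 15/2; 0 0 -21 3 30; 0 0 0 -100/7 -76/7]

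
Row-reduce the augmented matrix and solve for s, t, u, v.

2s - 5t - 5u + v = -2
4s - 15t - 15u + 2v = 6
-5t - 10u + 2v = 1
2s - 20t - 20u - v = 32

Forward elimination on [A|b]:
R2 <- R2 - (2)*R1:  [  0  -5  -5   0  10 ]
R4 <- R4 - (1)*R1:  [   0  -15  -15   -2   34 ]
R3 <- R3 - (1)*R2:  [  0   0  -5   2  -9 ]
R4 <- R4 - (3)*R2:  [  0   0   0  -2   4 ]
Row echelon form:
[ 2  -5  -5   1  |  -2 ]
[ 0  -5  -5   0  |  10 ]
[ 0   0  -5   2  |  -9 ]
[ 0   0   0  -2  |   4 ]
Back-substitution:
v = (4) / -2 = -2
u = (-9 - (2)*(-2)) / -5 = 1
t = (10 - (-5)*(1)) / -5 = -3
s = (-2 - (-5)*(-3) - (-5)*(1) - (1)*(-2)) / 2 = -5

(-5, -3, 1, -2)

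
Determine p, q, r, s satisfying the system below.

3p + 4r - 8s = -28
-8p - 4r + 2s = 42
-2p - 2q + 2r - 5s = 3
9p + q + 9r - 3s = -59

(-4, -2, -2, 1)

Forward elimination on [A|b]:
R2 <- R2 - (-8/3)*R1:  [     0      0   20/3  -58/3  -98/3 ]
R3 <- R3 - (-2/3)*R1:  [     0     -2   14/3  -31/3  -47/3 ]
R4 <- R4 - (3)*R1:  [  0   1  -3  21  25 ]
R2 <-> R3   (pivot in column 2 was zero)
[ 3   0     4     -8    -28 ]
[ 0  -2  14/3  -31/3  -47/3 ]
[ 0   0  20/3  -58/3  -98/3 ]
[ 0   1    -3     21     25 ]
R4 <- R4 - (-1/2)*R2:  [     0      0   -2/3   95/6  103/6 ]
R4 <- R4 - (-1/10)*R3:  [      0       0       0  139/10  139/10 ]
Row echelon form:
[ 3   0     4      -8  |     -28 ]
[ 0  -2  14/3   -31/3  |   -47/3 ]
[ 0   0  20/3   -58/3  |   -98/3 ]
[ 0   0     0  139/10  |  139/10 ]
Back-substitution:
s = (139/10) / (139/10) = 1
r = (-98/3 - (-58/3)*(1)) / (20/3) = -2
q = (-47/3 - (14/3)*(-2) - (-31/3)*(1)) / -2 = -2
p = (-28 - (4)*(-2) - (-8)*(1)) / 3 = -4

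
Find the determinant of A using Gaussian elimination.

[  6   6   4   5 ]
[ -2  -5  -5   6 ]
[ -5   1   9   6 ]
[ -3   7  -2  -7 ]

det(A) = -7505

Forward elimination:
R2 <- R2 - (-1/3)*R1:  [     0     -3  -11/3   23/3 ]
R3 <- R3 - (-5/6)*R1:  [    0     6  37/3  61/6 ]
R4 <- R4 - (-1/2)*R1:  [    0    10     0  -9/2 ]
R3 <- R3 - (-2)*R2:  [    0     0     5  51/2 ]
R4 <- R4 - (-10/3)*R2:  [      0       0  -110/9  379/18 ]
R4 <- R4 - (-22/9)*R3:  [       0        0        0  1501/18 ]
Upper-triangular form:
[ 6   6      4        5 ]
[ 0  -3  -11/3     23/3 ]
[ 0   0      5     51/2 ]
[ 0   0      0  1501/18 ]
det(A) = (-1)^0 * (6) * (-3) * (5) * (1501/18) = -7505  (0 row swaps -> sign +1)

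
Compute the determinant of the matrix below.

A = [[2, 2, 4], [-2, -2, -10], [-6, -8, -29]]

Forward elimination:
R2 <- R2 - (-1)*R1:  [  0   0  -6 ]
R3 <- R3 - (-3)*R1:  [   0   -2  -17 ]
R2 <-> R3   (pivot in column 2 was zero)
[ 2   2    4 ]
[ 0  -2  -17 ]
[ 0   0   -6 ]
Upper-triangular form:
[ 2   2    4 ]
[ 0  -2  -17 ]
[ 0   0   -6 ]
det(A) = (-1)^1 * (2) * (-2) * (-6) = -24  (1 row swap -> sign -1)

det(A) = -24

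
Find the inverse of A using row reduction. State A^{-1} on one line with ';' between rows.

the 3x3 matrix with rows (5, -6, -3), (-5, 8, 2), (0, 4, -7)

Gauss-Jordan on [A | I]:
R1 <- (1/5)*R1:  [    1  -6/5  -3/5  |   1/5     0     0 ]
R2 <- R2 - (-5)*R1:  [  0   2  -1  |   1   1   0 ]
R2 <- (1/2)*R2:  [    0     1  -1/2  |   1/2   1/2     0 ]
R1 <- R1 - (-6/5)*R2:  [    1     0  -6/5  |   4/5   3/5     0 ]
R3 <- R3 - (4)*R2:  [  0   0  -5  |  -2  -2   1 ]
R3 <- (1/-5)*R3:  [    0     0     1  |   2/5   2/5  -1/5 ]
R1 <- R1 - (-6/5)*R3:  [     1      0      0  |  32/25  27/25  -6/25 ]
R2 <- R2 - (-1/2)*R3:  [     0      1      0  |   7/10   7/10  -1/10 ]
Right block of [I | A^{-1}] is the inverse:
[ 32/25  27/25  -6/25 ]
[  7/10   7/10  -1/10 ]
[   2/5    2/5   -1/5 ]

inverse = [32/25 27/25 -6/25; 7/10 7/10 -1/10; 2/5 2/5 -1/5]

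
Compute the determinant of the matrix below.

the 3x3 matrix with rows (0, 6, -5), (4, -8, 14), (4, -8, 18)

det(A) = -96

Forward elimination:
R1 <-> R2   (pivot in column 1 was zero)
[ 4  -8  14 ]
[ 0   6  -5 ]
[ 4  -8  18 ]
R3 <- R3 - (1)*R1:  [ 0  0  4 ]
Upper-triangular form:
[ 4  -8  14 ]
[ 0   6  -5 ]
[ 0   0   4 ]
det(A) = (-1)^1 * (4) * (6) * (4) = -96  (1 row swap -> sign -1)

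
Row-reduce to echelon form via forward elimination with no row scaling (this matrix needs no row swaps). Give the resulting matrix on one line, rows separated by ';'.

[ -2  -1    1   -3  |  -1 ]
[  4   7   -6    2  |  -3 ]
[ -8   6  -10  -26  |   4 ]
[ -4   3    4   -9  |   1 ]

Forward elimination:
R2 <- R2 - (-2)*R1:  [  0   5  -4  -4  -5 ]
R3 <- R3 - (4)*R1:  [   0   10  -14  -14    8 ]
R4 <- R4 - (2)*R1:  [  0   5   2  -3   3 ]
R3 <- R3 - (2)*R2:  [  0   0  -6  -6  18 ]
R4 <- R4 - (1)*R2:  [ 0  0  6  1  8 ]
R4 <- R4 - (-1)*R3:  [  0   0   0  -5  26 ]
Row echelon form:
[ -2  -1   1  -3  |  -1 ]
[  0   5  -4  -4  |  -5 ]
[  0   0  -6  -6  |  18 ]
[  0   0   0  -5  |  26 ]

REF = [-2 -1 1 -3 -1; 0 5 -4 -4 -5; 0 0 -6 -6 18; 0 0 0 -5 26]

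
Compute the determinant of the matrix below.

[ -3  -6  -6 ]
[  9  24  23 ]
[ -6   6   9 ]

det(A) = -108

Forward elimination:
R2 <- R2 - (-3)*R1:  [ 0  6  5 ]
R3 <- R3 - (2)*R1:  [  0  18  21 ]
R3 <- R3 - (3)*R2:  [ 0  0  6 ]
Upper-triangular form:
[ -3  -6  -6 ]
[  0   6   5 ]
[  0   0   6 ]
det(A) = (-1)^0 * (-3) * (6) * (6) = -108  (0 row swaps -> sign +1)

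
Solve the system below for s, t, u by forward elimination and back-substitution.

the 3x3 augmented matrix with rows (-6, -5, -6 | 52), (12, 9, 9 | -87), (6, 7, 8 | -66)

(-2, -2, -5)

Forward elimination on [A|b]:
R2 <- R2 - (-2)*R1:  [  0  -1  -3  17 ]
R3 <- R3 - (-1)*R1:  [   0    2    2  -14 ]
R3 <- R3 - (-2)*R2:  [  0   0  -4  20 ]
Row echelon form:
[ -6  -5  -6  |  52 ]
[  0  -1  -3  |  17 ]
[  0   0  -4  |  20 ]
Back-substitution:
u = (20) / -4 = -5
t = (17 - (-3)*(-5)) / -1 = -2
s = (52 - (-5)*(-2) - (-6)*(-5)) / -6 = -2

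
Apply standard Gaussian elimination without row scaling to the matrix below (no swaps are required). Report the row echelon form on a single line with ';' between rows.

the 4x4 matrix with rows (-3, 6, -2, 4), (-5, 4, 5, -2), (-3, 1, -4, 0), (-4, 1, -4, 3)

REF = [-3 6 -2 4; 0 -6 25/3 -26/3; 0 0 -161/18 29/9; 0 0 0 611/161]

Forward elimination:
R2 <- R2 - (5/3)*R1:  [     0     -6   25/3  -26/3 ]
R3 <- R3 - (1)*R1:  [  0  -5  -2  -4 ]
R4 <- R4 - (4/3)*R1:  [    0    -7  -4/3  -7/3 ]
R3 <- R3 - (5/6)*R2:  [       0        0  -161/18     29/9 ]
R4 <- R4 - (7/6)*R2:  [       0        0  -199/18     70/9 ]
R4 <- R4 - (199/161)*R3:  [       0        0        0  611/161 ]
Row echelon form:
[ -3   6       -2        4 ]
[  0  -6     25/3    -26/3 ]
[  0   0  -161/18     29/9 ]
[  0   0        0  611/161 ]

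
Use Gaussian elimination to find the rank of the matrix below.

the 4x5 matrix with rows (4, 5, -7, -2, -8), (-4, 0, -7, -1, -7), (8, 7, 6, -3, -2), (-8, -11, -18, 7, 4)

rank(A) = 3

Row reduction:
R2 <- R2 - (-1)*R1:  [   0    5  -14   -3  -15 ]
R3 <- R3 - (2)*R1:  [  0  -3  20   1  14 ]
R4 <- R4 - (-2)*R1:  [   0   -1  -32    3  -12 ]
R3 <- R3 - (-3/5)*R2:  [    0     0  58/5  -4/5     5 ]
R4 <- R4 - (-1/5)*R2:  [      0       0  -174/5    12/5     -15 ]
R4 <- R4 - (-3)*R3:  [ 0  0  0  0  0 ]
Row echelon form:
[ 4  5    -7    -2   -8 ]
[ 0  5   -14    -3  -15 ]
[ 0  0  58/5  -4/5    5 ]
[ 0  0     0     0    0 ]
Nonzero rows / pivot columns: 3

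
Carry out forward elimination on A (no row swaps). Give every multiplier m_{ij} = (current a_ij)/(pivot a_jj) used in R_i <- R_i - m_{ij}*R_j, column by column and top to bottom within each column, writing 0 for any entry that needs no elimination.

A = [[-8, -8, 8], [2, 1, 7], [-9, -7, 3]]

multipliers: -1/4, 9/8, -2

Forward elimination:
R2 <- R2 - (-1/4)*R1:  [  0  -1   9 ]
R3 <- R3 - (9/8)*R1:  [  0   2  -6 ]
R3 <- R3 - (-2)*R2:  [  0   0  12 ]
Multipliers (in order of application): m_{21} = -1/4, m_{31} = 9/8, m_{32} = -2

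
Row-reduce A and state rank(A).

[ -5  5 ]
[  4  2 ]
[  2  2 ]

rank(A) = 2

Row reduction:
R2 <- R2 - (-4/5)*R1:  [ 0  6 ]
R3 <- R3 - (-2/5)*R1:  [ 0  4 ]
R3 <- R3 - (2/3)*R2:  [ 0  0 ]
Row echelon form:
[ -5  5 ]
[  0  6 ]
[  0  0 ]
Nonzero rows / pivot columns: 2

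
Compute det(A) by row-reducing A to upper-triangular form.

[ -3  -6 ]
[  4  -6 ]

det(A) = 42

Forward elimination:
R2 <- R2 - (-4/3)*R1:  [   0  -14 ]
Upper-triangular form:
[ -3   -6 ]
[  0  -14 ]
det(A) = (-1)^0 * (-3) * (-14) = 42  (0 row swaps -> sign +1)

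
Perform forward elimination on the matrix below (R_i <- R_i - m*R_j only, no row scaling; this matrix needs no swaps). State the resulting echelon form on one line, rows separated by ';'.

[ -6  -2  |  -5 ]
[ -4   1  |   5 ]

Forward elimination:
R2 <- R2 - (2/3)*R1:  [    0   7/3  25/3 ]
Row echelon form:
[ -6   -2  |    -5 ]
[  0  7/3  |  25/3 ]

REF = [-6 -2 -5; 0 7/3 25/3]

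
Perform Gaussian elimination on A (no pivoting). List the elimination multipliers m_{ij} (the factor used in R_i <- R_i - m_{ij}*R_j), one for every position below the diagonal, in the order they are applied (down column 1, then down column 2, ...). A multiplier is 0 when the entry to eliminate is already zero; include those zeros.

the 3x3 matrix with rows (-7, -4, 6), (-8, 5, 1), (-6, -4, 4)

Forward elimination:
R2 <- R2 - (8/7)*R1:  [     0   67/7  -41/7 ]
R3 <- R3 - (6/7)*R1:  [    0  -4/7  -8/7 ]
R3 <- R3 - (-4/67)*R2:  [       0        0  -100/67 ]
Multipliers (in order of application): m_{21} = 8/7, m_{31} = 6/7, m_{32} = -4/67

multipliers: 8/7, 6/7, -4/67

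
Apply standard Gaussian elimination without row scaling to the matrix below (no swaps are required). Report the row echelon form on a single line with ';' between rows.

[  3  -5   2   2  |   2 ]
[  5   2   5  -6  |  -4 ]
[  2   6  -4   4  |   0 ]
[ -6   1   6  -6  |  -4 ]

REF = [3 -5 2 2 2; 0 31/3 5/3 -28/3 -22/3; 0 0 -212/31 344/31 164/31; 0 0 0 448/53 131/53]

Forward elimination:
R2 <- R2 - (5/3)*R1:  [     0   31/3    5/3  -28/3  -22/3 ]
R3 <- R3 - (2/3)*R1:  [     0   28/3  -16/3    8/3   -4/3 ]
R4 <- R4 - (-2)*R1:  [  0  -9  10  -2   0 ]
R3 <- R3 - (28/31)*R2:  [       0        0  -212/31   344/31   164/31 ]
R4 <- R4 - (-27/31)*R2:  [       0        0   355/31  -314/31  -198/31 ]
R4 <- R4 - (-355/212)*R3:  [      0       0       0  448/53  131/53 ]
Row echelon form:
[ 3    -5        2       2  |       2 ]
[ 0  31/3      5/3   -28/3  |   -22/3 ]
[ 0     0  -212/31  344/31  |  164/31 ]
[ 0     0        0  448/53  |  131/53 ]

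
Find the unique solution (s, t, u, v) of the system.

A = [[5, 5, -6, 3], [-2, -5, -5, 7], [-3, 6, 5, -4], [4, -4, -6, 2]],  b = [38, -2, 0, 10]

(1, 3, -3, 0)

Forward elimination on [A|b]:
R2 <- R2 - (-2/5)*R1:  [     0     -3  -37/5   41/5   66/5 ]
R3 <- R3 - (-3/5)*R1:  [     0      9    7/5  -11/5  114/5 ]
R4 <- R4 - (4/5)*R1:  [      0      -8    -6/5    -2/5  -102/5 ]
R3 <- R3 - (-3)*R2:  [      0       0  -104/5   112/5   312/5 ]
R4 <- R4 - (8/3)*R2:  [       0        0   278/15  -334/15   -278/5 ]
R4 <- R4 - (-139/156)*R3:  [      0       0       0  -30/13       0 ]
Row echelon form:
[ 5   5      -6       3  |     38 ]
[ 0  -3   -37/5    41/5  |   66/5 ]
[ 0   0  -104/5   112/5  |  312/5 ]
[ 0   0       0  -30/13  |      0 ]
Back-substitution:
v = (0) / (-30/13) = 0
u = (312/5 - (112/5)*(0)) / (-104/5) = -3
t = (66/5 - (-37/5)*(-3) - (41/5)*(0)) / -3 = 3
s = (38 - (5)*(3) - (-6)*(-3) - (3)*(0)) / 5 = 1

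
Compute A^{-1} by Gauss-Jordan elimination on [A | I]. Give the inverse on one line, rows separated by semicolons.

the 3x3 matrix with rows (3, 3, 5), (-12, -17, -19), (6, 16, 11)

inverse = [-13/5 -47/45 -28/45; -2/5 -1/15 1/15; 2 2/3 1/3]

Gauss-Jordan on [A | I]:
R1 <- (1/3)*R1:  [   1    1  5/3  |  1/3    0    0 ]
R2 <- R2 - (-12)*R1:  [  0  -5   1  |   4   1   0 ]
R3 <- R3 - (6)*R1:  [  0  10   1  |  -2   0   1 ]
R2 <- (1/-5)*R2:  [    0     1  -1/5  |  -4/5  -1/5     0 ]
R1 <- R1 - (1)*R2:  [     1      0  28/15  |  17/15    1/5      0 ]
R3 <- R3 - (10)*R2:  [ 0  0  3  |  6  2  1 ]
R3 <- (1/3)*R3:  [   0    0    1  |    2  2/3  1/3 ]
R1 <- R1 - (28/15)*R3:  [      1       0       0  |   -13/5  -47/45  -28/45 ]
R2 <- R2 - (-1/5)*R3:  [     0      1      0  |   -2/5  -1/15   1/15 ]
Right block of [I | A^{-1}] is the inverse:
[ -13/5  -47/45  -28/45 ]
[  -2/5   -1/15    1/15 ]
[     2     2/3     1/3 ]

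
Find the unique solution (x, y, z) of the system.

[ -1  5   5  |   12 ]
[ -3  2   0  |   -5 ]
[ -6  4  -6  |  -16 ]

(3, 2, 1)

Forward elimination on [A|b]:
R2 <- R2 - (3)*R1:  [   0  -13  -15  -41 ]
R3 <- R3 - (6)*R1:  [   0  -26  -36  -88 ]
R3 <- R3 - (2)*R2:  [  0   0  -6  -6 ]
Row echelon form:
[ -1    5    5  |   12 ]
[  0  -13  -15  |  -41 ]
[  0    0   -6  |   -6 ]
Back-substitution:
z = (-6) / -6 = 1
y = (-41 - (-15)*(1)) / -13 = 2
x = (12 - (5)*(2) - (5)*(1)) / -1 = 3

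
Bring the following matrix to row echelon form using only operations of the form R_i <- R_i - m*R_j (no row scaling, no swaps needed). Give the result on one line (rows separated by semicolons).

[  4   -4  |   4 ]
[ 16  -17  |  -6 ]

Forward elimination:
R2 <- R2 - (4)*R1:  [   0   -1  -22 ]
Row echelon form:
[ 4  -4  |    4 ]
[ 0  -1  |  -22 ]

REF = [4 -4 4; 0 -1 -22]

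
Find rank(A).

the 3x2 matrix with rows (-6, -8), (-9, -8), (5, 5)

rank(A) = 2

Row reduction:
R2 <- R2 - (3/2)*R1:  [ 0  4 ]
R3 <- R3 - (-5/6)*R1:  [    0  -5/3 ]
R3 <- R3 - (-5/12)*R2:  [ 0  0 ]
Row echelon form:
[ -6  -8 ]
[  0   4 ]
[  0   0 ]
Nonzero rows / pivot columns: 2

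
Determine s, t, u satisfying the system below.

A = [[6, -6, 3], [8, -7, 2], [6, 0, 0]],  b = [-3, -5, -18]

(-3, -3, -1)

Forward elimination on [A|b]:
R2 <- R2 - (4/3)*R1:  [  0   1  -2  -1 ]
R3 <- R3 - (1)*R1:  [   0    6   -3  -15 ]
R3 <- R3 - (6)*R2:  [  0   0   9  -9 ]
Row echelon form:
[ 6  -6   3  |  -3 ]
[ 0   1  -2  |  -1 ]
[ 0   0   9  |  -9 ]
Back-substitution:
u = (-9) / 9 = -1
t = (-1 - (-2)*(-1)) / 1 = -3
s = (-3 - (-6)*(-3) - (3)*(-1)) / 6 = -3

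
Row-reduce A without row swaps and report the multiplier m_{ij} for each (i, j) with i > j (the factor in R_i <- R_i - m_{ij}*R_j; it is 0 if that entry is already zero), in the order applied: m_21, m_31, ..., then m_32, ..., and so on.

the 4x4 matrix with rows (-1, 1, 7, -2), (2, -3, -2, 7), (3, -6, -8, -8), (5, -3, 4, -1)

multipliers: -2, -3, -5, 3, -2, -63/23

Forward elimination:
R2 <- R2 - (-2)*R1:  [  0  -1  12   3 ]
R3 <- R3 - (-3)*R1:  [   0   -3   13  -14 ]
R4 <- R4 - (-5)*R1:  [   0    2   39  -11 ]
R3 <- R3 - (3)*R2:  [   0    0  -23  -23 ]
R4 <- R4 - (-2)*R2:  [  0   0  63  -5 ]
R4 <- R4 - (-63/23)*R3:  [   0    0    0  -68 ]
Multipliers (in order of application): m_{21} = -2, m_{31} = -3, m_{41} = -5, m_{32} = 3, m_{42} = -2, m_{43} = -63/23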